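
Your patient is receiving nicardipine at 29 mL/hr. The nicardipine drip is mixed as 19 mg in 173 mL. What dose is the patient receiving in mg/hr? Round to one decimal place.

Concentration = 19 mg ÷ 173 mL = 0.1098266 mg/mL
Drug rate = 29 mL/hr × 0.1098266 mg/mL = 3.184971 mg/hr

3.2 mg/hr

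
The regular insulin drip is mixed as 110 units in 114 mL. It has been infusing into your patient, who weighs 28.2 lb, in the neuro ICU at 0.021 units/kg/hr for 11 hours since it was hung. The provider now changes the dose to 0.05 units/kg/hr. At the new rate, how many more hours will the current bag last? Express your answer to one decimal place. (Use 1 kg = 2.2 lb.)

Initial rate:
Weight = 28.2 lb ÷ 2.2 lb/kg = 12.81818 kg
Dose = 0.021 units/kg/hr × 12.81818 kg = 0.2691818 units/hr
Concentration = 110 units ÷ 114 mL = 0.9649123 units/mL
Rate = 0.2691818 units/hr ÷ 0.9649123 units/mL = 0.2789702 mL/hr
Volume infused so far = 0.2789702 mL/hr × 11 hr = 3.068673 mL
Volume remaining = 114 − 3.068673 = 110.9313 mL
New rate:
Dose = 0.05 units/kg/hr × 12.81818 kg = 0.6409091 units/hr
Rate = 0.6409091 units/hr ÷ 0.9649123 units/mL = 0.6642149 mL/hr
Time remaining = 110.9313 mL ÷ 0.6642149 mL/hr = 167.0112 hr

167.0 hours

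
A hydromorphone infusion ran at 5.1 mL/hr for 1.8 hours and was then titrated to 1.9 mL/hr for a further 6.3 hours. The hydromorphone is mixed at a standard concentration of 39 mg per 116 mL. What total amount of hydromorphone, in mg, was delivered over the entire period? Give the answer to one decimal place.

Concentration = 39 mg ÷ 116 mL = 0.3362069 mg/mL
Stage 1: 5.1 mL/hr × 1.8 hr = 9.18 mL → 9.18 mL × 0.3362069 mg/mL = 3.086379 mg
Stage 2: 1.9 mL/hr × 6.3 hr = 11.97 mL → 11.97 mL × 0.3362069 mg/mL = 4.024397 mg
Total = 3.086379 + 4.024397 = 7.110776 mg

7.1 mg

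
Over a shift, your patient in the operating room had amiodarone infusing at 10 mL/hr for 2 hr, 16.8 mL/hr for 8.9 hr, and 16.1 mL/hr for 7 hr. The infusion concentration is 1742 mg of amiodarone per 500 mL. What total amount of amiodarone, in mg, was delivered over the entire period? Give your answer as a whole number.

Concentration = 1742 mg ÷ 500 mL = 3.484 mg/mL
Stage 1: 10 mL/hr × 2 hr = 20 mL → 20 mL × 3.484 mg/mL = 69.68 mg
Stage 2: 16.8 mL/hr × 8.9 hr = 149.52 mL → 149.52 mL × 3.484 mg/mL = 520.9277 mg
Stage 3: 16.1 mL/hr × 7 hr = 112.7 mL → 112.7 mL × 3.484 mg/mL = 392.6468 mg
Total = 69.68 + 520.9277 + 392.6468 = 983.2545 mg

983 mg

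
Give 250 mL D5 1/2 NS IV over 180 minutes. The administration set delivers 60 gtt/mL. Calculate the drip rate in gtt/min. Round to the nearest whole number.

250 mL ÷ (180 min) = 1.388889 mL/min
1.388889 mL/min × 60 gtt/mL = 83.33333 gtt/min

83 gtt/min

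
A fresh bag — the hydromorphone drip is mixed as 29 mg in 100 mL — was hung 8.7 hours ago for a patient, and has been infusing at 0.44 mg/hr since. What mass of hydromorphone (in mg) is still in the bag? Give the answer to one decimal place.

Concentration = 29 mg ÷ 100 mL = 0.29 mg/mL
Rate = 0.44 mg/hr ÷ 0.29 mg/mL = 1.517241 mL/hr
Volume infused = 1.517241 mL/hr × 8.7 hr = 13.2 mL
Volume remaining = 100 − 13.2 = 86.8 mL
Drug remaining = 86.8 mL × 0.29 mg/mL = 25.172 mg

25.2 mg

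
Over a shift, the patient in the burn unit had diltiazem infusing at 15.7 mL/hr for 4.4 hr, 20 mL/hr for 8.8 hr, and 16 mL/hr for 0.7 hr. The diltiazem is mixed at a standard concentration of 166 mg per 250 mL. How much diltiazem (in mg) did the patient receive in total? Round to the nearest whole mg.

170 mg

Concentration = 166 mg ÷ 250 mL = 0.664 mg/mL
Stage 1: 15.7 mL/hr × 4.4 hr = 69.08 mL → 69.08 mL × 0.664 mg/mL = 45.86912 mg
Stage 2: 20 mL/hr × 8.8 hr = 176 mL → 176 mL × 0.664 mg/mL = 116.864 mg
Stage 3: 16 mL/hr × 0.7 hr = 11.2 mL → 11.2 mL × 0.664 mg/mL = 7.4368 mg
Total = 45.86912 + 116.864 + 7.4368 = 170.1699 mg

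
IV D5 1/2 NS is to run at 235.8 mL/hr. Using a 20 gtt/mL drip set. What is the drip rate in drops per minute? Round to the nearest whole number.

79 gtt/min

235.8 mL/hr ÷ 60 min/hr = 3.93 mL/min
3.93 mL/min × 20 gtt/mL = 78.6 gtt/min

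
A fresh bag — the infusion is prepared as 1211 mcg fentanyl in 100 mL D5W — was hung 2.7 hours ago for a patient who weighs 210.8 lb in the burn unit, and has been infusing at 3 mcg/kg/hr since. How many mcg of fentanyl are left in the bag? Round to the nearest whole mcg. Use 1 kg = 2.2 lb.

435 mcg

Weight = 210.8 lb ÷ 2.2 lb/kg = 95.81818 kg
Dose = 3 mcg/kg/hr × 95.81818 kg = 287.4545 mcg/hr
Concentration = 1211 mcg ÷ 100 mL = 12.11 mcg/mL
Rate = 287.4545 mcg/hr ÷ 12.11 mcg/mL = 23.73696 mL/hr
Volume infused = 23.73696 mL/hr × 2.7 hr = 64.08978 mL
Volume remaining = 100 − 64.08978 = 35.91022 mL
Drug remaining = 35.91022 mL × 12.11 mcg/mL = 434.8727 mcg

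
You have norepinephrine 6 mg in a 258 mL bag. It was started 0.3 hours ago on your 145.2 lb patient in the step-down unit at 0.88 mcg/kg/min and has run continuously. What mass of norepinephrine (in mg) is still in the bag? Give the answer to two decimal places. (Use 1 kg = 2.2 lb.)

4.95 mg

Weight = 145.2 lb ÷ 2.2 lb/kg = 66 kg
Dose = 0.88 mcg/kg/min × 66 kg = 58.08 mcg/min
58.08 mcg/min × 60 min/hr = 3484.8 mcg/hr
Concentration = 6 mg ÷ 258 mL = 0.02325581 mg/mL = 23.25581 mcg/mL
Rate = 3484.8 mcg/hr ÷ 23.25581 mcg/mL = 149.8464 mL/hr
Volume infused = 149.8464 mL/hr × 0.3 hr = 44.95392 mL
Volume remaining = 258 − 44.95392 = 213.0461 mL
Drug remaining = 213.0461 mL × 23.25581 mcg/mL = 4954.56 mcg = 4.95456 mg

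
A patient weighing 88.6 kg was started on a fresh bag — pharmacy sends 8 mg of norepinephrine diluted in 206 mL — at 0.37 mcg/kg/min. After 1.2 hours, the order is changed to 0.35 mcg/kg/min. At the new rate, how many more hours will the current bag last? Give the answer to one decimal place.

3.0 hours

Initial rate:
Dose = 0.37 mcg/kg/min × 88.6 kg = 32.782 mcg/min
32.782 mcg/min × 60 min/hr = 1966.92 mcg/hr
Concentration = 8 mg ÷ 206 mL = 0.03883495 mg/mL = 38.83495 mcg/mL
Rate = 1966.92 mcg/hr ÷ 38.83495 mcg/mL = 50.64819 mL/hr
Volume infused so far = 50.64819 mL/hr × 1.2 hr = 60.77783 mL
Volume remaining = 206 − 60.77783 = 145.2222 mL
New rate:
Dose = 0.35 mcg/kg/min × 88.6 kg = 31.01 mcg/min
31.01 mcg/min × 60 min/hr = 1860.6 mcg/hr
Rate = 1860.6 mcg/hr ÷ 38.83495 mcg/mL = 47.91045 mL/hr
Time remaining = 145.2222 mL ÷ 47.91045 mL/hr = 3.031117 hr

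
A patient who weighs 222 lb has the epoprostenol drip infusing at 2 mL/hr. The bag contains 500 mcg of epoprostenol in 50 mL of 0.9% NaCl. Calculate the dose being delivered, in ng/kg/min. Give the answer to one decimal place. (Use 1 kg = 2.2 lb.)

3.3 ng/kg/min

Weight = 222 lb ÷ 2.2 lb/kg = 100.9091 kg
Concentration = 500 mcg ÷ 50 mL = 10 mcg/mL = 10000 ng/mL
Drug rate = 2 mL/hr × 10000 ng/mL = 20000 ng/hr
20000 ng/hr ÷ 60 min/hr = 333.3333 ng/min
333.3333 ng/min ÷ 100.9091 kg = 3.303303 ng/kg/min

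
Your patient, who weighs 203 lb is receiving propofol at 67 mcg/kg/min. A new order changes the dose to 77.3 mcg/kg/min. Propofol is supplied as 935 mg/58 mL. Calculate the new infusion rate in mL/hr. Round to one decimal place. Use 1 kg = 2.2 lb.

26.5 mL/hr

Weight = 203 lb ÷ 2.2 lb/kg = 92.27273 kg
Dose = 77.3 mcg/kg/min × 92.27273 kg = 7132.682 mcg/min
7132.682 mcg/min × 60 min/hr = 427960.9 mcg/hr
Concentration = 935 mg ÷ 58 mL = 16.12069 mg/mL = 16120.69 mcg/mL
Rate = 427960.9 mcg/hr ÷ 16120.69 mcg/mL = 26.54731 mL/hr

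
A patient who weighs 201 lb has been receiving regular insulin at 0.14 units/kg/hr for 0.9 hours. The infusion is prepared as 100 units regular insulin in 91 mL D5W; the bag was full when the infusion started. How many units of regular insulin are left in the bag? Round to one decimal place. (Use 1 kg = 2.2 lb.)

88.5 units

Weight = 201 lb ÷ 2.2 lb/kg = 91.36364 kg
Dose = 0.14 units/kg/hr × 91.36364 kg = 12.79091 units/hr
Concentration = 100 units ÷ 91 mL = 1.098901 units/mL
Rate = 12.79091 units/hr ÷ 1.098901 units/mL = 11.63973 mL/hr
Volume infused = 11.63973 mL/hr × 0.9 hr = 10.47575 mL
Volume remaining = 91 − 10.47575 = 80.52425 mL
Drug remaining = 80.52425 mL × 1.098901 units/mL = 88.48818 units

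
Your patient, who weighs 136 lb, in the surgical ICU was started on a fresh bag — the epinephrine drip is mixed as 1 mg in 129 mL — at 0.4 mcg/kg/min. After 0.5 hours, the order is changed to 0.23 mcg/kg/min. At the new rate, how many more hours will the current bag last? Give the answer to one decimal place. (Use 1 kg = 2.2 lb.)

Initial rate:
Weight = 136 lb ÷ 2.2 lb/kg = 61.81818 kg
Dose = 0.4 mcg/kg/min × 61.81818 kg = 24.72727 mcg/min
24.72727 mcg/min × 60 min/hr = 1483.636 mcg/hr
Concentration = 1 mg ÷ 129 mL = 0.007751938 mg/mL = 7.751938 mcg/mL
Rate = 1483.636 mcg/hr ÷ 7.751938 mcg/mL = 191.3891 mL/hr
Volume infused so far = 191.3891 mL/hr × 0.5 hr = 95.69455 mL
Volume remaining = 129 − 95.69455 = 33.30545 mL
New rate:
Dose = 0.23 mcg/kg/min × 61.81818 kg = 14.21818 mcg/min
14.21818 mcg/min × 60 min/hr = 853.0909 mcg/hr
Rate = 853.0909 mcg/hr ÷ 7.751938 mcg/mL = 110.0487 mL/hr
Time remaining = 33.30545 mL ÷ 110.0487 mL/hr = 0.3026428 hr

0.3 hours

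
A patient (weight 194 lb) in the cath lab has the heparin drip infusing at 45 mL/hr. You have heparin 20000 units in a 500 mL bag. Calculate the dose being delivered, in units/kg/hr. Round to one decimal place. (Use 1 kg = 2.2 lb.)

20.4 units/kg/hr

Weight = 194 lb ÷ 2.2 lb/kg = 88.18182 kg
Concentration = 20000 units ÷ 500 mL = 40 units/mL
Drug rate = 45 mL/hr × 40 units/mL = 1800 units/hr
1800 units/hr ÷ 88.18182 kg = 20.41237 units/kg/hr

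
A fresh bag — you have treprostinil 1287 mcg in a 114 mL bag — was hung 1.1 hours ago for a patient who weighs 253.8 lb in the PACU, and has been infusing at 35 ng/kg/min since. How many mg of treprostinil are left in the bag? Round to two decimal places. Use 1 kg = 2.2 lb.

Weight = 253.8 lb ÷ 2.2 lb/kg = 115.3636 kg
Dose = 35 ng/kg/min × 115.3636 kg = 4037.727 ng/min
4037.727 ng/min × 60 min/hr = 242263.6 ng/hr
Concentration = 1287 mcg ÷ 114 mL = 11.28947 mcg/mL = 11289.47 ng/mL
Rate = 242263.6 ng/hr ÷ 11289.47 ng/mL = 21.45925 mL/hr
Volume infused = 21.45925 mL/hr × 1.1 hr = 23.60517 mL
Volume remaining = 114 − 23.60517 = 90.39483 mL
Drug remaining = 90.39483 mL × 11289.47 ng/mL = 1020510 ng = 1.02051 mg

1.02 mg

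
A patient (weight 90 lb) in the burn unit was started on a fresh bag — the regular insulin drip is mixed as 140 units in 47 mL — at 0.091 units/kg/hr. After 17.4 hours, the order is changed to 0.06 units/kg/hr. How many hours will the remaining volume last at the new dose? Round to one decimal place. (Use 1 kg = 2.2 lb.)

30.6 hours

Initial rate:
Weight = 90 lb ÷ 2.2 lb/kg = 40.90909 kg
Dose = 0.091 units/kg/hr × 40.90909 kg = 3.722727 units/hr
Concentration = 140 units ÷ 47 mL = 2.978723 units/mL
Rate = 3.722727 units/hr ÷ 2.978723 units/mL = 1.249773 mL/hr
Volume infused so far = 1.249773 mL/hr × 17.4 hr = 21.74605 mL
Volume remaining = 47 − 21.74605 = 25.25395 mL
New rate:
Dose = 0.06 units/kg/hr × 40.90909 kg = 2.454545 units/hr
Rate = 2.454545 units/hr ÷ 2.978723 units/mL = 0.824026 mL/hr
Time remaining = 25.25395 mL ÷ 0.824026 mL/hr = 30.64704 hr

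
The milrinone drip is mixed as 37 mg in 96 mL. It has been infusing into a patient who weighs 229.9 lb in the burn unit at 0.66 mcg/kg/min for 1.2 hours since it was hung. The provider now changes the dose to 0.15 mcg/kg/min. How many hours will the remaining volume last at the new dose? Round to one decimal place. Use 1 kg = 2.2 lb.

Initial rate:
Weight = 229.9 lb ÷ 2.2 lb/kg = 104.5 kg
Dose = 0.66 mcg/kg/min × 104.5 kg = 68.97 mcg/min
68.97 mcg/min × 60 min/hr = 4138.2 mcg/hr
Concentration = 37 mg ÷ 96 mL = 0.3854167 mg/mL = 385.4167 mcg/mL
Rate = 4138.2 mcg/hr ÷ 385.4167 mcg/mL = 10.73695 mL/hr
Volume infused so far = 10.73695 mL/hr × 1.2 hr = 12.88434 mL
Volume remaining = 96 − 12.88434 = 83.11566 mL
New rate:
Dose = 0.15 mcg/kg/min × 104.5 kg = 15.675 mcg/min
15.675 mcg/min × 60 min/hr = 940.5 mcg/hr
Rate = 940.5 mcg/hr ÷ 385.4167 mcg/mL = 2.440216 mL/hr
Time remaining = 83.11566 mL ÷ 2.440216 mL/hr = 34.06078 hr

34.1 hours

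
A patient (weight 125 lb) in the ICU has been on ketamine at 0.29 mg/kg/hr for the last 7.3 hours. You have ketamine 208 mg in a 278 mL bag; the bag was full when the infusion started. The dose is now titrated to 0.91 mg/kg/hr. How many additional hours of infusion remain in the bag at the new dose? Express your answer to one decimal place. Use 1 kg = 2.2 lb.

1.7 hours

Initial rate:
Weight = 125 lb ÷ 2.2 lb/kg = 56.81818 kg
Dose = 0.29 mg/kg/hr × 56.81818 kg = 16.47727 mg/hr
Concentration = 208 mg ÷ 278 mL = 0.7482014 mg/mL
Rate = 16.47727 mg/hr ÷ 0.7482014 mg/mL = 22.02251 mL/hr
Volume infused so far = 22.02251 mL/hr × 7.3 hr = 160.7643 mL
Volume remaining = 278 − 160.7643 = 117.2357 mL
New rate:
Dose = 0.91 mg/kg/hr × 56.81818 kg = 51.70455 mg/hr
Rate = 51.70455 mg/hr ÷ 0.7482014 mg/mL = 69.10511 mL/hr
Time remaining = 117.2357 mL ÷ 69.10511 mL/hr = 1.696484 hr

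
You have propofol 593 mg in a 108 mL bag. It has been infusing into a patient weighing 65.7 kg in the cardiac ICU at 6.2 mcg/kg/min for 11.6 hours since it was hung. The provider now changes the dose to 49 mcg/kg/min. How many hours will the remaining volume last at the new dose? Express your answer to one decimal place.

Initial rate:
Dose = 6.2 mcg/kg/min × 65.7 kg = 407.34 mcg/min
407.34 mcg/min × 60 min/hr = 24440.4 mcg/hr
Concentration = 593 mg ÷ 108 mL = 5.490741 mg/mL = 5490.741 mcg/mL
Rate = 24440.4 mcg/hr ÷ 5490.741 mcg/mL = 4.451203 mL/hr
Volume infused so far = 4.451203 mL/hr × 11.6 hr = 51.63395 mL
Volume remaining = 108 − 51.63395 = 56.36605 mL
New rate:
Dose = 49 mcg/kg/min × 65.7 kg = 3219.3 mcg/min
3219.3 mcg/min × 60 min/hr = 193158 mcg/hr
Rate = 193158 mcg/hr ÷ 5490.741 mcg/mL = 35.17886 mL/hr
Time remaining = 56.36605 mL ÷ 35.17886 mL/hr = 1.60227 hr

1.6 hours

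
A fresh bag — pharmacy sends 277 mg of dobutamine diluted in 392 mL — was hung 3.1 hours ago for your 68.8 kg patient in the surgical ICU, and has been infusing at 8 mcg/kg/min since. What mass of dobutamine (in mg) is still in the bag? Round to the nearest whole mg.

Dose = 8 mcg/kg/min × 68.8 kg = 550.4 mcg/min
550.4 mcg/min × 60 min/hr = 33024 mcg/hr
Concentration = 277 mg ÷ 392 mL = 0.7066327 mg/mL = 706.6327 mcg/mL
Rate = 33024 mcg/hr ÷ 706.6327 mcg/mL = 46.73432 mL/hr
Volume infused = 46.73432 mL/hr × 3.1 hr = 144.8764 mL
Volume remaining = 392 − 144.8764 = 247.1236 mL
Drug remaining = 247.1236 mL × 706.6327 mcg/mL = 174625.6 mcg = 174.6256 mg

175 mg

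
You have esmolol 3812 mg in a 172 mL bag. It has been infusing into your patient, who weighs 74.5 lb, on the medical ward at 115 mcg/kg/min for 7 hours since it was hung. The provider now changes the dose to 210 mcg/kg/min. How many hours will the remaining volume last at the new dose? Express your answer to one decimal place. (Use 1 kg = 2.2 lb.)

5.1 hours

Initial rate:
Weight = 74.5 lb ÷ 2.2 lb/kg = 33.86364 kg
Dose = 115 mcg/kg/min × 33.86364 kg = 3894.318 mcg/min
3894.318 mcg/min × 60 min/hr = 233659.1 mcg/hr
Concentration = 3812 mg ÷ 172 mL = 22.16279 mg/mL = 22162.79 mcg/mL
Rate = 233659.1 mcg/hr ÷ 22162.79 mcg/mL = 10.54286 mL/hr
Volume infused so far = 10.54286 mL/hr × 7 hr = 73.79999 mL
Volume remaining = 172 − 73.79999 = 98.20001 mL
New rate:
Dose = 210 mcg/kg/min × 33.86364 kg = 7111.364 mcg/min
7111.364 mcg/min × 60 min/hr = 426681.8 mcg/hr
Rate = 426681.8 mcg/hr ÷ 22162.79 mcg/mL = 19.25217 mL/hr
Time remaining = 98.20001 mL ÷ 19.25217 mL/hr = 5.100724 hr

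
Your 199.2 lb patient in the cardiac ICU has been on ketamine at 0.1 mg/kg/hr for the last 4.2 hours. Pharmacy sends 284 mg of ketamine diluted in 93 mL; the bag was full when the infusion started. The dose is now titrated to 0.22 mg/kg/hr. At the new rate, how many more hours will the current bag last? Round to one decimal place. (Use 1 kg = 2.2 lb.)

Initial rate:
Weight = 199.2 lb ÷ 2.2 lb/kg = 90.54545 kg
Dose = 0.1 mg/kg/hr × 90.54545 kg = 9.054545 mg/hr
Concentration = 284 mg ÷ 93 mL = 3.053763 mg/mL
Rate = 9.054545 mg/hr ÷ 3.053763 mg/mL = 2.965045 mL/hr
Volume infused so far = 2.965045 mL/hr × 4.2 hr = 12.45319 mL
Volume remaining = 93 − 12.45319 = 80.54681 mL
New rate:
Dose = 0.22 mg/kg/hr × 90.54545 kg = 19.92 mg/hr
Rate = 19.92 mg/hr ÷ 3.053763 mg/mL = 6.523099 mL/hr
Time remaining = 80.54681 mL ÷ 6.523099 mL/hr = 12.34794 hr

12.3 hours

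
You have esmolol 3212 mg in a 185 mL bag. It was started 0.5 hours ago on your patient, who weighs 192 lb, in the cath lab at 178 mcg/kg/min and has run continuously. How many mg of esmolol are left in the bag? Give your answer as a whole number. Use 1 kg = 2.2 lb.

Weight = 192 lb ÷ 2.2 lb/kg = 87.27273 kg
Dose = 178 mcg/kg/min × 87.27273 kg = 15534.55 mcg/min
15534.55 mcg/min × 60 min/hr = 932072.7 mcg/hr
Concentration = 3212 mg ÷ 185 mL = 17.36216 mg/mL = 17362.16 mcg/mL
Rate = 932072.7 mcg/hr ÷ 17362.16 mcg/mL = 53.68414 mL/hr
Volume infused = 53.68414 mL/hr × 0.5 hr = 26.84207 mL
Volume remaining = 185 − 26.84207 = 158.1579 mL
Drug remaining = 158.1579 mL × 17362.16 mcg/mL = 2745964 mcg = 2745.964 mg

2746 mg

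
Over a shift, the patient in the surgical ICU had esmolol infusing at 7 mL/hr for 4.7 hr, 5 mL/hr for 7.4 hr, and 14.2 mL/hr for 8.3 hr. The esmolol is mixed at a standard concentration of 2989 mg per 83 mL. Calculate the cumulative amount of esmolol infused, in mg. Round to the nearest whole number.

Concentration = 2989 mg ÷ 83 mL = 36.01205 mg/mL
Stage 1: 7 mL/hr × 4.7 hr = 32.9 mL → 32.9 mL × 36.01205 mg/mL = 1184.796 mg
Stage 2: 5 mL/hr × 7.4 hr = 37 mL → 37 mL × 36.01205 mg/mL = 1332.446 mg
Stage 3: 14.2 mL/hr × 8.3 hr = 117.86 mL → 117.86 mL × 36.01205 mg/mL = 4244.38 mg
Total = 1184.796 + 1332.446 + 4244.38 = 6761.622 mg

6762 mg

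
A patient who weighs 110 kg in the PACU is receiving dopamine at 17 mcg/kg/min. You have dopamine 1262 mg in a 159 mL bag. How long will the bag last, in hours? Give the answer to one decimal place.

11.2 hours

Dose = 17 mcg/kg/min × 110 kg = 1870 mcg/min
1870 mcg/min × 60 min/hr = 112200 mcg/hr
Concentration = 1262 mg ÷ 159 mL = 7.937107 mg/mL = 7937.107 mcg/mL
Rate = 112200 mcg/hr ÷ 7937.107 mcg/mL = 14.13613 mL/hr
Duration = 159 mL ÷ 14.13613 mL/hr = 11.24777 hr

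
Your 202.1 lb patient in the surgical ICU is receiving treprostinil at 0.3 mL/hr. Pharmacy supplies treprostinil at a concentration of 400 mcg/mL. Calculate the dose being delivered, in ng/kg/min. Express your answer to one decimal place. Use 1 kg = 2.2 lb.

Weight = 202.1 lb ÷ 2.2 lb/kg = 91.86364 kg
Concentration = 400 mcg/mL = 400000 ng/mL
Drug rate = 0.3 mL/hr × 400000 ng/mL = 120000 ng/hr
120000 ng/hr ÷ 60 min/hr = 2000 ng/min
2000 ng/min ÷ 91.86364 kg = 21.7714 ng/kg/min

21.8 ng/kg/min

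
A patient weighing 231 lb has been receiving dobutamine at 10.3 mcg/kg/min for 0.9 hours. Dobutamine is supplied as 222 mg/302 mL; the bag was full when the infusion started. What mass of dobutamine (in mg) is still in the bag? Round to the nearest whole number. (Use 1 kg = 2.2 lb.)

164 mg

Weight = 231 lb ÷ 2.2 lb/kg = 105 kg
Dose = 10.3 mcg/kg/min × 105 kg = 1081.5 mcg/min
1081.5 mcg/min × 60 min/hr = 64890 mcg/hr
Concentration = 222 mg ÷ 302 mL = 0.7350993 mg/mL = 735.0993 mcg/mL
Rate = 64890 mcg/hr ÷ 735.0993 mcg/mL = 88.27378 mL/hr
Volume infused = 88.27378 mL/hr × 0.9 hr = 79.44641 mL
Volume remaining = 302 − 79.44641 = 222.5536 mL
Drug remaining = 222.5536 mL × 735.0993 mcg/mL = 163599 mcg = 163.599 mg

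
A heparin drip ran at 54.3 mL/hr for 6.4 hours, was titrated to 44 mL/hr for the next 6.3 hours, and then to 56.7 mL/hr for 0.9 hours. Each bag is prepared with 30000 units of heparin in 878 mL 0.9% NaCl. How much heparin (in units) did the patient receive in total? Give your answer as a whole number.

Concentration = 30000 units ÷ 878 mL = 34.16856 units/mL
Stage 1: 54.3 mL/hr × 6.4 hr = 347.52 mL → 347.52 mL × 34.16856 units/mL = 11874.26 units
Stage 2: 44 mL/hr × 6.3 hr = 277.2 mL → 277.2 mL × 34.16856 units/mL = 9471.526 units
Stage 3: 56.7 mL/hr × 0.9 hr = 51.03 mL → 51.03 mL × 34.16856 units/mL = 1743.622 units
Total = 11874.26 + 9471.526 + 1743.622 = 23089.41 units

23089 units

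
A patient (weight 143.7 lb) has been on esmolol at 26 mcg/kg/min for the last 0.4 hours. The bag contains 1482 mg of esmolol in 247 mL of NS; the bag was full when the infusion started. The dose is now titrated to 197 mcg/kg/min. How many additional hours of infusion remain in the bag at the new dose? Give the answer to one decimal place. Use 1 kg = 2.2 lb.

Initial rate:
Weight = 143.7 lb ÷ 2.2 lb/kg = 65.31818 kg
Dose = 26 mcg/kg/min × 65.31818 kg = 1698.273 mcg/min
1698.273 mcg/min × 60 min/hr = 101896.4 mcg/hr
Concentration = 1482 mg ÷ 247 mL = 6 mg/mL = 6000 mcg/mL
Rate = 101896.4 mcg/hr ÷ 6000 mcg/mL = 16.98273 mL/hr
Volume infused so far = 16.98273 mL/hr × 0.4 hr = 6.793091 mL
Volume remaining = 247 − 6.793091 = 240.2069 mL
New rate:
Dose = 197 mcg/kg/min × 65.31818 kg = 12867.68 mcg/min
12867.68 mcg/min × 60 min/hr = 772060.9 mcg/hr
Rate = 772060.9 mcg/hr ÷ 6000 mcg/mL = 128.6768 mL/hr
Time remaining = 240.2069 mL ÷ 128.6768 mL/hr = 1.866746 hr

1.9 hours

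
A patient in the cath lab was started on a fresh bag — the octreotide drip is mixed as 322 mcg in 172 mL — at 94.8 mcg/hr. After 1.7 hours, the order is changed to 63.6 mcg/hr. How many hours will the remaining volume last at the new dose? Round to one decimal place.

2.5 hours

Initial rate:
Concentration = 322 mcg ÷ 172 mL = 1.872093 mcg/mL
Rate = 94.8 mcg/hr ÷ 1.872093 mcg/mL = 50.63851 mL/hr
Volume infused so far = 50.63851 mL/hr × 1.7 hr = 86.08547 mL
Volume remaining = 172 − 86.08547 = 85.91453 mL
New rate:
Rate = 63.6 mcg/hr ÷ 1.872093 mcg/mL = 33.97267 mL/hr
Time remaining = 85.91453 mL ÷ 33.97267 mL/hr = 2.528931 hr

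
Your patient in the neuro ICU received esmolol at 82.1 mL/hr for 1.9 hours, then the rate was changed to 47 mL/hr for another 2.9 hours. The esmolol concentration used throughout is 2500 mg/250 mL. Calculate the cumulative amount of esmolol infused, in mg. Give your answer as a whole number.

2923 mg

Concentration = 2500 mg ÷ 250 mL = 10 mg/mL
Stage 1: 82.1 mL/hr × 1.9 hr = 155.99 mL → 155.99 mL × 10 mg/mL = 1559.9 mg
Stage 2: 47 mL/hr × 2.9 hr = 136.3 mL → 136.3 mL × 10 mg/mL = 1363 mg
Total = 1559.9 + 1363 = 2922.9 mg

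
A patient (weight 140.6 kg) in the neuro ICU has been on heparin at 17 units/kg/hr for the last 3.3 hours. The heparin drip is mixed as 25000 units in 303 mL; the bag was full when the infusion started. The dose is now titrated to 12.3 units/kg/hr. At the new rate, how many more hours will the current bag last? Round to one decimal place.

9.9 hours

Initial rate:
Dose = 17 units/kg/hr × 140.6 kg = 2390.2 units/hr
Concentration = 25000 units ÷ 303 mL = 82.50825 units/mL
Rate = 2390.2 units/hr ÷ 82.50825 units/mL = 28.96922 mL/hr
Volume infused so far = 28.96922 mL/hr × 3.3 hr = 95.59844 mL
Volume remaining = 303 − 95.59844 = 207.4016 mL
New rate:
Dose = 12.3 units/kg/hr × 140.6 kg = 1729.38 units/hr
Rate = 1729.38 units/hr ÷ 82.50825 units/mL = 20.96009 mL/hr
Time remaining = 207.4016 mL ÷ 20.96009 mL/hr = 9.895072 hr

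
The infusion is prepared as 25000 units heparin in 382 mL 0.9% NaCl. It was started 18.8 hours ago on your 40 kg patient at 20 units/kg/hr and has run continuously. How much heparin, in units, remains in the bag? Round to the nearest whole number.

Dose = 20 units/kg/hr × 40 kg = 800 units/hr
Concentration = 25000 units ÷ 382 mL = 65.44503 units/mL
Rate = 800 units/hr ÷ 65.44503 units/mL = 12.224 mL/hr
Volume infused = 12.224 mL/hr × 18.8 hr = 229.8112 mL
Volume remaining = 382 − 229.8112 = 152.1888 mL
Drug remaining = 152.1888 mL × 65.44503 units/mL = 9960 units

9960 units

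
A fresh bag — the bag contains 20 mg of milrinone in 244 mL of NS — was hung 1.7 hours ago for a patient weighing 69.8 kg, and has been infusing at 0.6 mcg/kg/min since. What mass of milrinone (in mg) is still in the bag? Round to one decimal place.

15.7 mg

Dose = 0.6 mcg/kg/min × 69.8 kg = 41.88 mcg/min
41.88 mcg/min × 60 min/hr = 2512.8 mcg/hr
Concentration = 20 mg ÷ 244 mL = 0.08196721 mg/mL = 81.96721 mcg/mL
Rate = 2512.8 mcg/hr ÷ 81.96721 mcg/mL = 30.65616 mL/hr
Volume infused = 30.65616 mL/hr × 1.7 hr = 52.11547 mL
Volume remaining = 244 − 52.11547 = 191.8845 mL
Drug remaining = 191.8845 mL × 81.96721 mcg/mL = 15728.24 mcg = 15.72824 mg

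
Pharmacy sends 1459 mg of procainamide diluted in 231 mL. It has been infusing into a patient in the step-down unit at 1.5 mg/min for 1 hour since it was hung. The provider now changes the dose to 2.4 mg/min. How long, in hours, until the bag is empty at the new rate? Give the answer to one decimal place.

Initial rate:
1.5 mg/min × 60 min/hr = 90 mg/hr
Concentration = 1459 mg ÷ 231 mL = 6.316017 mg/mL
Rate = 90 mg/hr ÷ 6.316017 mg/mL = 14.24949 mL/hr
Volume infused so far = 14.24949 mL/hr × 1 hr = 14.24949 mL
Volume remaining = 231 − 14.24949 = 216.7505 mL
New rate:
2.4 mg/min × 60 min/hr = 144 mg/hr
Rate = 144 mg/hr ÷ 6.316017 mg/mL = 22.79918 mL/hr
Time remaining = 216.7505 mL ÷ 22.79918 mL/hr = 9.506944 hr

9.5 hours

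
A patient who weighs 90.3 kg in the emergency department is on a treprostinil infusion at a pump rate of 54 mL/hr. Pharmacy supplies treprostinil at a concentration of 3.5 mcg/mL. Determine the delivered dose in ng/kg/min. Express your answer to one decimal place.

Concentration = 3.5 mcg/mL = 3500 ng/mL
Drug rate = 54 mL/hr × 3500 ng/mL = 189000 ng/hr
189000 ng/hr ÷ 60 min/hr = 3150 ng/min
3150 ng/min ÷ 90.3 kg = 34.88372 ng/kg/min

34.9 ng/kg/min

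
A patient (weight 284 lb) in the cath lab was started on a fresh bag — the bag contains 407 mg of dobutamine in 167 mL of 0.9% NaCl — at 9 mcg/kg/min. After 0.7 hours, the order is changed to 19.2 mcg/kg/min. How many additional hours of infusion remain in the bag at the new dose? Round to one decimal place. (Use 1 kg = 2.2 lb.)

2.4 hours

Initial rate:
Weight = 284 lb ÷ 2.2 lb/kg = 129.0909 kg
Dose = 9 mcg/kg/min × 129.0909 kg = 1161.818 mcg/min
1161.818 mcg/min × 60 min/hr = 69709.09 mcg/hr
Concentration = 407 mg ÷ 167 mL = 2.437126 mg/mL = 2437.126 mcg/mL
Rate = 69709.09 mcg/hr ÷ 2437.126 mcg/mL = 28.60299 mL/hr
Volume infused so far = 28.60299 mL/hr × 0.7 hr = 20.0221 mL
Volume remaining = 167 − 20.0221 = 146.9779 mL
New rate:
Dose = 19.2 mcg/kg/min × 129.0909 kg = 2478.545 mcg/min
2478.545 mcg/min × 60 min/hr = 148712.7 mcg/hr
Rate = 148712.7 mcg/hr ÷ 2437.126 mcg/mL = 61.01972 mL/hr
Time remaining = 146.9779 mL ÷ 61.01972 mL/hr = 2.408695 hr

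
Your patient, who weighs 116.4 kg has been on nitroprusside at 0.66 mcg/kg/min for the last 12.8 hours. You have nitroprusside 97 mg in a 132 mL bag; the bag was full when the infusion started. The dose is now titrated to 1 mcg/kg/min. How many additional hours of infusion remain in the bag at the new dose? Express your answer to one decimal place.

Initial rate:
Dose = 0.66 mcg/kg/min × 116.4 kg = 76.824 mcg/min
76.824 mcg/min × 60 min/hr = 4609.44 mcg/hr
Concentration = 97 mg ÷ 132 mL = 0.7348485 mg/mL = 734.8485 mcg/mL
Rate = 4609.44 mcg/hr ÷ 734.8485 mcg/mL = 6.27264 mL/hr
Volume infused so far = 6.27264 mL/hr × 12.8 hr = 80.28979 mL
Volume remaining = 132 − 80.28979 = 51.71021 mL
New rate:
Dose = 1 mcg/kg/min × 116.4 kg = 116.4 mcg/min
116.4 mcg/min × 60 min/hr = 6984 mcg/hr
Rate = 6984 mcg/hr ÷ 734.8485 mcg/mL = 9.504 mL/hr
Time remaining = 51.71021 mL ÷ 9.504 mL/hr = 5.440889 hr

5.4 hours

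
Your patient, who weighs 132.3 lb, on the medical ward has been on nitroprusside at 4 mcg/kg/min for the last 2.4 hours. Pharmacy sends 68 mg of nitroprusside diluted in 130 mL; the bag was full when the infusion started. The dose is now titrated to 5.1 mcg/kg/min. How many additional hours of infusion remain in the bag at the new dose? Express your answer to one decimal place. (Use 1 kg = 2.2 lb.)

1.8 hours

Initial rate:
Weight = 132.3 lb ÷ 2.2 lb/kg = 60.13636 kg
Dose = 4 mcg/kg/min × 60.13636 kg = 240.5455 mcg/min
240.5455 mcg/min × 60 min/hr = 14432.73 mcg/hr
Concentration = 68 mg ÷ 130 mL = 0.5230769 mg/mL = 523.0769 mcg/mL
Rate = 14432.73 mcg/hr ÷ 523.0769 mcg/mL = 27.59198 mL/hr
Volume infused so far = 27.59198 mL/hr × 2.4 hr = 66.22075 mL
Volume remaining = 130 − 66.22075 = 63.77925 mL
New rate:
Dose = 5.1 mcg/kg/min × 60.13636 kg = 306.6955 mcg/min
306.6955 mcg/min × 60 min/hr = 18401.73 mcg/hr
Rate = 18401.73 mcg/hr ÷ 523.0769 mcg/mL = 35.17977 mL/hr
Time remaining = 63.77925 mL ÷ 35.17977 mL/hr = 1.812952 hr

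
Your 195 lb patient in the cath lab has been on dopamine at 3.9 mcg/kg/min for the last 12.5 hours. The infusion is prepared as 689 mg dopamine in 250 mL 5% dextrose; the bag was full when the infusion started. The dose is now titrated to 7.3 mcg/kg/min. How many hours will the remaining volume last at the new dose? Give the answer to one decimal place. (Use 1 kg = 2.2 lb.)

Initial rate:
Weight = 195 lb ÷ 2.2 lb/kg = 88.63636 kg
Dose = 3.9 mcg/kg/min × 88.63636 kg = 345.6818 mcg/min
345.6818 mcg/min × 60 min/hr = 20740.91 mcg/hr
Concentration = 689 mg ÷ 250 mL = 2.756 mg/mL = 2756 mcg/mL
Rate = 20740.91 mcg/hr ÷ 2756 mcg/mL = 7.525729 mL/hr
Volume infused so far = 7.525729 mL/hr × 12.5 hr = 94.07161 mL
Volume remaining = 250 − 94.07161 = 155.9284 mL
New rate:
Dose = 7.3 mcg/kg/min × 88.63636 kg = 647.0455 mcg/min
647.0455 mcg/min × 60 min/hr = 38822.73 mcg/hr
Rate = 38822.73 mcg/hr ÷ 2756 mcg/mL = 14.08662 mL/hr
Time remaining = 155.9284 mL ÷ 14.08662 mL/hr = 11.06925 hr

11.1 hours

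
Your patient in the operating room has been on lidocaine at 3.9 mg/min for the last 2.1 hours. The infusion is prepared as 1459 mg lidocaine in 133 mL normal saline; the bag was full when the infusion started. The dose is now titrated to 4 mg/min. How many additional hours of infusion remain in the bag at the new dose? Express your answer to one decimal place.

4.0 hours

Initial rate:
3.9 mg/min × 60 min/hr = 234 mg/hr
Concentration = 1459 mg ÷ 133 mL = 10.96992 mg/mL
Rate = 234 mg/hr ÷ 10.96992 mg/mL = 21.33105 mL/hr
Volume infused so far = 21.33105 mL/hr × 2.1 hr = 44.7952 mL
Volume remaining = 133 − 44.7952 = 88.2048 mL
New rate:
4 mg/min × 60 min/hr = 240 mg/hr
Rate = 240 mg/hr ÷ 10.96992 mg/mL = 21.878 mL/hr
Time remaining = 88.2048 mL ÷ 21.878 mL/hr = 4.031667 hr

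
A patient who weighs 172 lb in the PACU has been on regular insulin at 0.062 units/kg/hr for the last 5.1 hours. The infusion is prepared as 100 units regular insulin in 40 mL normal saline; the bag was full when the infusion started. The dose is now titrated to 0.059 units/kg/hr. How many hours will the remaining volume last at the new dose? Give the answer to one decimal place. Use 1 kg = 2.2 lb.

Initial rate:
Weight = 172 lb ÷ 2.2 lb/kg = 78.18182 kg
Dose = 0.062 units/kg/hr × 78.18182 kg = 4.847273 units/hr
Concentration = 100 units ÷ 40 mL = 2.5 units/mL
Rate = 4.847273 units/hr ÷ 2.5 units/mL = 1.938909 mL/hr
Volume infused so far = 1.938909 mL/hr × 5.1 hr = 9.888436 mL
Volume remaining = 40 − 9.888436 = 30.11156 mL
New rate:
Dose = 0.059 units/kg/hr × 78.18182 kg = 4.612727 units/hr
Rate = 4.612727 units/hr ÷ 2.5 units/mL = 1.845091 mL/hr
Time remaining = 30.11156 mL ÷ 1.845091 mL/hr = 16.31983 hr

16.3 hours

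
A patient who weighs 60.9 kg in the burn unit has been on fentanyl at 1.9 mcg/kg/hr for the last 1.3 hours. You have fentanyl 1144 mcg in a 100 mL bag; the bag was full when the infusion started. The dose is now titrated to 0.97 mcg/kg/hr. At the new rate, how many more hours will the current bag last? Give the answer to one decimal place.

16.8 hours

Initial rate:
Dose = 1.9 mcg/kg/hr × 60.9 kg = 115.71 mcg/hr
Concentration = 1144 mcg ÷ 100 mL = 11.44 mcg/mL
Rate = 115.71 mcg/hr ÷ 11.44 mcg/mL = 10.11451 mL/hr
Volume infused so far = 10.11451 mL/hr × 1.3 hr = 13.14886 mL
Volume remaining = 100 − 13.14886 = 86.85114 mL
New rate:
Dose = 0.97 mcg/kg/hr × 60.9 kg = 59.073 mcg/hr
Rate = 59.073 mcg/hr ÷ 11.44 mcg/mL = 5.163724 mL/hr
Time remaining = 86.85114 mL ÷ 5.163724 mL/hr = 16.81948 hr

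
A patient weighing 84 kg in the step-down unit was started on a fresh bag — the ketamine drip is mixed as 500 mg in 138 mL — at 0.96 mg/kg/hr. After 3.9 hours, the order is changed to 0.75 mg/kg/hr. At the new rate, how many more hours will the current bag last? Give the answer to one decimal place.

Initial rate:
Dose = 0.96 mg/kg/hr × 84 kg = 80.64 mg/hr
Concentration = 500 mg ÷ 138 mL = 3.623188 mg/mL
Rate = 80.64 mg/hr ÷ 3.623188 mg/mL = 22.25664 mL/hr
Volume infused so far = 22.25664 mL/hr × 3.9 hr = 86.8009 mL
Volume remaining = 138 − 86.8009 = 51.1991 mL
New rate:
Dose = 0.75 mg/kg/hr × 84 kg = 63 mg/hr
Rate = 63 mg/hr ÷ 3.623188 mg/mL = 17.388 mL/hr
Time remaining = 51.1991 mL ÷ 17.388 mL/hr = 2.944508 hr

2.9 hours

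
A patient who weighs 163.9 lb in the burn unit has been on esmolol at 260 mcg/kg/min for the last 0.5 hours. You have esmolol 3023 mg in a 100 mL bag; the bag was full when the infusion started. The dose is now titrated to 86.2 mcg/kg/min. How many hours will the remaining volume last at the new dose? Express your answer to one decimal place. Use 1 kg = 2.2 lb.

Initial rate:
Weight = 163.9 lb ÷ 2.2 lb/kg = 74.5 kg
Dose = 260 mcg/kg/min × 74.5 kg = 19370 mcg/min
19370 mcg/min × 60 min/hr = 1162200 mcg/hr
Concentration = 3023 mg ÷ 100 mL = 30.23 mg/mL = 30230 mcg/mL
Rate = 1162200 mcg/hr ÷ 30230 mcg/mL = 38.44525 mL/hr
Volume infused so far = 38.44525 mL/hr × 0.5 hr = 19.22263 mL
Volume remaining = 100 − 19.22263 = 80.77737 mL
New rate:
Dose = 86.2 mcg/kg/min × 74.5 kg = 6421.9 mcg/min
6421.9 mcg/min × 60 min/hr = 385314 mcg/hr
Rate = 385314 mcg/hr ÷ 30230 mcg/mL = 12.74608 mL/hr
Time remaining = 80.77737 mL ÷ 12.74608 mL/hr = 6.337429 hr

6.3 hours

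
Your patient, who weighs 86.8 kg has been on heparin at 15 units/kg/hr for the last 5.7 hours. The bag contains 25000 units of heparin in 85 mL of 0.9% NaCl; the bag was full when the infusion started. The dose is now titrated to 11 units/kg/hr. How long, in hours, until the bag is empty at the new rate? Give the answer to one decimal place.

18.4 hours

Initial rate:
Dose = 15 units/kg/hr × 86.8 kg = 1302 units/hr
Concentration = 25000 units ÷ 85 mL = 294.1176 units/mL
Rate = 1302 units/hr ÷ 294.1176 units/mL = 4.4268 mL/hr
Volume infused so far = 4.4268 mL/hr × 5.7 hr = 25.23276 mL
Volume remaining = 85 − 25.23276 = 59.76724 mL
New rate:
Dose = 11 units/kg/hr × 86.8 kg = 954.8 units/hr
Rate = 954.8 units/hr ÷ 294.1176 units/mL = 3.24632 mL/hr
Time remaining = 59.76724 mL ÷ 3.24632 mL/hr = 18.41077 hr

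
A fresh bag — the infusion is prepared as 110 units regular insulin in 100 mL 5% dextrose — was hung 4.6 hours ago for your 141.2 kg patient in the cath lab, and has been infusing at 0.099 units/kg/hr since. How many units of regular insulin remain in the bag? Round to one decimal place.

45.7 units

Dose = 0.099 units/kg/hr × 141.2 kg = 13.9788 units/hr
Concentration = 110 units ÷ 100 mL = 1.1 units/mL
Rate = 13.9788 units/hr ÷ 1.1 units/mL = 12.708 mL/hr
Volume infused = 12.708 mL/hr × 4.6 hr = 58.4568 mL
Volume remaining = 100 − 58.4568 = 41.5432 mL
Drug remaining = 41.5432 mL × 1.1 units/mL = 45.69752 units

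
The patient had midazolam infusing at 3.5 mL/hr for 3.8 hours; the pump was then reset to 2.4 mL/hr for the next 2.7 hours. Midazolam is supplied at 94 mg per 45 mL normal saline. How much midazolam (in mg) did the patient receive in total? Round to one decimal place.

41.3 mg

Concentration = 94 mg ÷ 45 mL = 2.088889 mg/mL
Stage 1: 3.5 mL/hr × 3.8 hr = 13.3 mL → 13.3 mL × 2.088889 mg/mL = 27.78222 mg
Stage 2: 2.4 mL/hr × 2.7 hr = 6.48 mL → 6.48 mL × 2.088889 mg/mL = 13.536 mg
Total = 27.78222 + 13.536 = 41.31822 mg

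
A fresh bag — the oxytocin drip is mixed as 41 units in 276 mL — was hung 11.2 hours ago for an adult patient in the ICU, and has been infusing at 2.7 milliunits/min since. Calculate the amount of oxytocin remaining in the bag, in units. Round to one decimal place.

2.7 milliunits/min × 60 min/hr = 162 milliunits/hr
Concentration = 41 units ÷ 276 mL = 0.1485507 units/mL = 148.5507 milliunits/mL
Rate = 162 milliunits/hr ÷ 148.5507 milliunits/mL = 1.090537 mL/hr
Volume infused = 1.090537 mL/hr × 11.2 hr = 12.21401 mL
Volume remaining = 276 − 12.21401 = 263.786 mL
Drug remaining = 263.786 mL × 148.5507 milliunits/mL = 39185.6 milliunits = 39.1856 units

39.2 units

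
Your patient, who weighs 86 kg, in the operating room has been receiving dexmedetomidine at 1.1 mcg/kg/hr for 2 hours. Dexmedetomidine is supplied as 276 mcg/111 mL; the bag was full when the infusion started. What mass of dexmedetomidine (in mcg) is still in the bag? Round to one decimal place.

86.8 mcg

Dose = 1.1 mcg/kg/hr × 86 kg = 94.6 mcg/hr
Concentration = 276 mcg ÷ 111 mL = 2.486486 mcg/mL
Rate = 94.6 mcg/hr ÷ 2.486486 mcg/mL = 38.04565 mL/hr
Volume infused = 38.04565 mL/hr × 2 hr = 76.0913 mL
Volume remaining = 111 − 76.0913 = 34.9087 mL
Drug remaining = 34.9087 mL × 2.486486 mcg/mL = 86.8 mcg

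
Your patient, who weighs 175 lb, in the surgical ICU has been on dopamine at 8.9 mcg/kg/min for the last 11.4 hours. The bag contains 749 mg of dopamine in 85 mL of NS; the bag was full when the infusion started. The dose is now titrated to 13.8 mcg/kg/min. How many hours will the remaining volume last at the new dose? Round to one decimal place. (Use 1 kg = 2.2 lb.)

Initial rate:
Weight = 175 lb ÷ 2.2 lb/kg = 79.54545 kg
Dose = 8.9 mcg/kg/min × 79.54545 kg = 707.9545 mcg/min
707.9545 mcg/min × 60 min/hr = 42477.27 mcg/hr
Concentration = 749 mg ÷ 85 mL = 8.811765 mg/mL = 8811.765 mcg/mL
Rate = 42477.27 mcg/hr ÷ 8811.765 mcg/mL = 4.820518 mL/hr
Volume infused so far = 4.820518 mL/hr × 11.4 hr = 54.95391 mL
Volume remaining = 85 − 54.95391 = 30.04609 mL
New rate:
Dose = 13.8 mcg/kg/min × 79.54545 kg = 1097.727 mcg/min
1097.727 mcg/min × 60 min/hr = 65863.64 mcg/hr
Rate = 65863.64 mcg/hr ÷ 8811.765 mcg/mL = 7.474511 mL/hr
Time remaining = 30.04609 mL ÷ 7.474511 mL/hr = 4.019807 hr

4.0 hours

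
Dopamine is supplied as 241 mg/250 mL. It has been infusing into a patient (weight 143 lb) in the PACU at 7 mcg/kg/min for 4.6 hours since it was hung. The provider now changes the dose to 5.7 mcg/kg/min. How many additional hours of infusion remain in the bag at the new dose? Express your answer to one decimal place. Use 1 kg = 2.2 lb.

5.2 hours

Initial rate:
Weight = 143 lb ÷ 2.2 lb/kg = 65 kg
Dose = 7 mcg/kg/min × 65 kg = 455 mcg/min
455 mcg/min × 60 min/hr = 27300 mcg/hr
Concentration = 241 mg ÷ 250 mL = 0.964 mg/mL = 964 mcg/mL
Rate = 27300 mcg/hr ÷ 964 mcg/mL = 28.3195 mL/hr
Volume infused so far = 28.3195 mL/hr × 4.6 hr = 130.2697 mL
Volume remaining = 250 − 130.2697 = 119.7303 mL
New rate:
Dose = 5.7 mcg/kg/min × 65 kg = 370.5 mcg/min
370.5 mcg/min × 60 min/hr = 22230 mcg/hr
Rate = 22230 mcg/hr ÷ 964 mcg/mL = 23.06017 mL/hr
Time remaining = 119.7303 mL ÷ 23.06017 mL/hr = 5.192083 hr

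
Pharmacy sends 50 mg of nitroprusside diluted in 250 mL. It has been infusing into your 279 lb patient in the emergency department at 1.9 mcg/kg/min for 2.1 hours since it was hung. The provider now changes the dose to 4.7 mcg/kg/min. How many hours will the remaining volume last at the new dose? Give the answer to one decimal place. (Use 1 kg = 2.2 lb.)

Initial rate:
Weight = 279 lb ÷ 2.2 lb/kg = 126.8182 kg
Dose = 1.9 mcg/kg/min × 126.8182 kg = 240.9545 mcg/min
240.9545 mcg/min × 60 min/hr = 14457.27 mcg/hr
Concentration = 50 mg ÷ 250 mL = 0.2 mg/mL = 200 mcg/mL
Rate = 14457.27 mcg/hr ÷ 200 mcg/mL = 72.28636 mL/hr
Volume infused so far = 72.28636 mL/hr × 2.1 hr = 151.8014 mL
Volume remaining = 250 − 151.8014 = 98.19864 mL
New rate:
Dose = 4.7 mcg/kg/min × 126.8182 kg = 596.0455 mcg/min
596.0455 mcg/min × 60 min/hr = 35762.73 mcg/hr
Rate = 35762.73 mcg/hr ÷ 200 mcg/mL = 178.8136 mL/hr
Time remaining = 98.19864 mL ÷ 178.8136 mL/hr = 0.5491675 hr

0.5 hours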